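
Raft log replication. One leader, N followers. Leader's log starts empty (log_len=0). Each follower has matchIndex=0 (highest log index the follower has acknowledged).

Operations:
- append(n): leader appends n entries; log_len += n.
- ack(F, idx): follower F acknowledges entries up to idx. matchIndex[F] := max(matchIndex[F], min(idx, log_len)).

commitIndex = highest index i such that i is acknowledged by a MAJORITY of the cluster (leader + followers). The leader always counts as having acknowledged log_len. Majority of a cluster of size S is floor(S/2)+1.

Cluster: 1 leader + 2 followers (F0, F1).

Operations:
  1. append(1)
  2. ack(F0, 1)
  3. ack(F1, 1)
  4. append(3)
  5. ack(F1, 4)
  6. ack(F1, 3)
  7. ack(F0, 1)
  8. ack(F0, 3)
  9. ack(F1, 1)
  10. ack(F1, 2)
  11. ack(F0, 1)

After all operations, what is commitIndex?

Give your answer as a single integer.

Op 1: append 1 -> log_len=1
Op 2: F0 acks idx 1 -> match: F0=1 F1=0; commitIndex=1
Op 3: F1 acks idx 1 -> match: F0=1 F1=1; commitIndex=1
Op 4: append 3 -> log_len=4
Op 5: F1 acks idx 4 -> match: F0=1 F1=4; commitIndex=4
Op 6: F1 acks idx 3 -> match: F0=1 F1=4; commitIndex=4
Op 7: F0 acks idx 1 -> match: F0=1 F1=4; commitIndex=4
Op 8: F0 acks idx 3 -> match: F0=3 F1=4; commitIndex=4
Op 9: F1 acks idx 1 -> match: F0=3 F1=4; commitIndex=4
Op 10: F1 acks idx 2 -> match: F0=3 F1=4; commitIndex=4
Op 11: F0 acks idx 1 -> match: F0=3 F1=4; commitIndex=4

Answer: 4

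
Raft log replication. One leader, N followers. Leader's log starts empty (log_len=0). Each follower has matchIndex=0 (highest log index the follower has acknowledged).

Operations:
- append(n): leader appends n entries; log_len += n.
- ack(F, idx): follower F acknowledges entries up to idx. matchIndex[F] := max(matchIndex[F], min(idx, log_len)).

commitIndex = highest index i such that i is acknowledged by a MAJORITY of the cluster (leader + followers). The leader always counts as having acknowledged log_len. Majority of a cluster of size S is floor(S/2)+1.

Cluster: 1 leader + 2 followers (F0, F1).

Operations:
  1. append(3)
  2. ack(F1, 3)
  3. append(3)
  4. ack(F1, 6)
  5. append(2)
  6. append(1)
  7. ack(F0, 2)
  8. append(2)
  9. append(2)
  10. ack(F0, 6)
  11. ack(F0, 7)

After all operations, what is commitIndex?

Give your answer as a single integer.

Answer: 7

Derivation:
Op 1: append 3 -> log_len=3
Op 2: F1 acks idx 3 -> match: F0=0 F1=3; commitIndex=3
Op 3: append 3 -> log_len=6
Op 4: F1 acks idx 6 -> match: F0=0 F1=6; commitIndex=6
Op 5: append 2 -> log_len=8
Op 6: append 1 -> log_len=9
Op 7: F0 acks idx 2 -> match: F0=2 F1=6; commitIndex=6
Op 8: append 2 -> log_len=11
Op 9: append 2 -> log_len=13
Op 10: F0 acks idx 6 -> match: F0=6 F1=6; commitIndex=6
Op 11: F0 acks idx 7 -> match: F0=7 F1=6; commitIndex=7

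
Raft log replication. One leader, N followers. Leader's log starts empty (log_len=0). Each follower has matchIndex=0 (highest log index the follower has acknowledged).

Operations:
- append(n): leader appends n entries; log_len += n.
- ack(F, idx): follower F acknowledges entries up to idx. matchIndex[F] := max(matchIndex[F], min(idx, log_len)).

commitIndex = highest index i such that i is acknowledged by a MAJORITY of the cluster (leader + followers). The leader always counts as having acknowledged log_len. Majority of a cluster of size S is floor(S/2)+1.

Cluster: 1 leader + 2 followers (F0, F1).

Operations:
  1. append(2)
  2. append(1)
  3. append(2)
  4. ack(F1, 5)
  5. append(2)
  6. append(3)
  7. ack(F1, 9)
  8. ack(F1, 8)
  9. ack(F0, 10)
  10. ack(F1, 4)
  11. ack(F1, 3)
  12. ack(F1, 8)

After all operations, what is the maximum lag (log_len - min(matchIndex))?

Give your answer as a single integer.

Answer: 1

Derivation:
Op 1: append 2 -> log_len=2
Op 2: append 1 -> log_len=3
Op 3: append 2 -> log_len=5
Op 4: F1 acks idx 5 -> match: F0=0 F1=5; commitIndex=5
Op 5: append 2 -> log_len=7
Op 6: append 3 -> log_len=10
Op 7: F1 acks idx 9 -> match: F0=0 F1=9; commitIndex=9
Op 8: F1 acks idx 8 -> match: F0=0 F1=9; commitIndex=9
Op 9: F0 acks idx 10 -> match: F0=10 F1=9; commitIndex=10
Op 10: F1 acks idx 4 -> match: F0=10 F1=9; commitIndex=10
Op 11: F1 acks idx 3 -> match: F0=10 F1=9; commitIndex=10
Op 12: F1 acks idx 8 -> match: F0=10 F1=9; commitIndex=10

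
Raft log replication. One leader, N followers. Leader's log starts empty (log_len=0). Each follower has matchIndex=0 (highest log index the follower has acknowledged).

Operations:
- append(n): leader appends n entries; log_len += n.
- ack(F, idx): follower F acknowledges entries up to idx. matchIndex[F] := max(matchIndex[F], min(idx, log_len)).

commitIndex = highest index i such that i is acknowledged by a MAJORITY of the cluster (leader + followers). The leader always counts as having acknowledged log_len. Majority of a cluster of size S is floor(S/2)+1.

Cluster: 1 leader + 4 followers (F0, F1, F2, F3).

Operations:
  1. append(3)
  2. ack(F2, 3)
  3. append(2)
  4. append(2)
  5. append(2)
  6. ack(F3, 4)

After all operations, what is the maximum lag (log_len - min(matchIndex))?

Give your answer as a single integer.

Op 1: append 3 -> log_len=3
Op 2: F2 acks idx 3 -> match: F0=0 F1=0 F2=3 F3=0; commitIndex=0
Op 3: append 2 -> log_len=5
Op 4: append 2 -> log_len=7
Op 5: append 2 -> log_len=9
Op 6: F3 acks idx 4 -> match: F0=0 F1=0 F2=3 F3=4; commitIndex=3

Answer: 9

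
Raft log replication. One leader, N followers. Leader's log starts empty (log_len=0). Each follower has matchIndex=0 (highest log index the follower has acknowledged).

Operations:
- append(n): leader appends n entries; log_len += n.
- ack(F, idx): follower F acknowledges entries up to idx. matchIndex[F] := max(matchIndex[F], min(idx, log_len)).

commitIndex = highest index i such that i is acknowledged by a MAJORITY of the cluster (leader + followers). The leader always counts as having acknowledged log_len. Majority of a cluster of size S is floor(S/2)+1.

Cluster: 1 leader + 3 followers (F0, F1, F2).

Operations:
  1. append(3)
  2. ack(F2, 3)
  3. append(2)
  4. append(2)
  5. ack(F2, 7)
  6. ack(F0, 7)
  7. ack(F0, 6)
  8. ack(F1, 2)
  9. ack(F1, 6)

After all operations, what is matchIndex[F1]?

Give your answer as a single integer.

Answer: 6

Derivation:
Op 1: append 3 -> log_len=3
Op 2: F2 acks idx 3 -> match: F0=0 F1=0 F2=3; commitIndex=0
Op 3: append 2 -> log_len=5
Op 4: append 2 -> log_len=7
Op 5: F2 acks idx 7 -> match: F0=0 F1=0 F2=7; commitIndex=0
Op 6: F0 acks idx 7 -> match: F0=7 F1=0 F2=7; commitIndex=7
Op 7: F0 acks idx 6 -> match: F0=7 F1=0 F2=7; commitIndex=7
Op 8: F1 acks idx 2 -> match: F0=7 F1=2 F2=7; commitIndex=7
Op 9: F1 acks idx 6 -> match: F0=7 F1=6 F2=7; commitIndex=7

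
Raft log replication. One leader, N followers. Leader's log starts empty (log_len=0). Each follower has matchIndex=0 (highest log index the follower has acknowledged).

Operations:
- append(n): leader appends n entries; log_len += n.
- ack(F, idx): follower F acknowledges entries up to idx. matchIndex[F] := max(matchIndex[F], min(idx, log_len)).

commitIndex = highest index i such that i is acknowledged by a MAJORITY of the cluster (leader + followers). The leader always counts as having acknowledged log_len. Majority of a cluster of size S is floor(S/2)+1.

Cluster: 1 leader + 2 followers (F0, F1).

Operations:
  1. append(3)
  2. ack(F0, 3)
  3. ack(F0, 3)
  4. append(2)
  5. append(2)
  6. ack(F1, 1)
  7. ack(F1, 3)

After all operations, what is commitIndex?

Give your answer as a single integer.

Answer: 3

Derivation:
Op 1: append 3 -> log_len=3
Op 2: F0 acks idx 3 -> match: F0=3 F1=0; commitIndex=3
Op 3: F0 acks idx 3 -> match: F0=3 F1=0; commitIndex=3
Op 4: append 2 -> log_len=5
Op 5: append 2 -> log_len=7
Op 6: F1 acks idx 1 -> match: F0=3 F1=1; commitIndex=3
Op 7: F1 acks idx 3 -> match: F0=3 F1=3; commitIndex=3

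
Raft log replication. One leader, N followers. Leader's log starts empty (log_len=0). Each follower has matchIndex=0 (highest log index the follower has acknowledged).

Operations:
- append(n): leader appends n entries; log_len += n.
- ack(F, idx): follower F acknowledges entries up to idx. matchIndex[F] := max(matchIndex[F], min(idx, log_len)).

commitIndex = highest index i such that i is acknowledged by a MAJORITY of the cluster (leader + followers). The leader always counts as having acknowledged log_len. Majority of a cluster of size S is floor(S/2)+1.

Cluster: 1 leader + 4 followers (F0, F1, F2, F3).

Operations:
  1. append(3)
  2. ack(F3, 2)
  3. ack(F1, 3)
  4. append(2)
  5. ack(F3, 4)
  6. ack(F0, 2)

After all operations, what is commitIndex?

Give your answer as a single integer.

Answer: 3

Derivation:
Op 1: append 3 -> log_len=3
Op 2: F3 acks idx 2 -> match: F0=0 F1=0 F2=0 F3=2; commitIndex=0
Op 3: F1 acks idx 3 -> match: F0=0 F1=3 F2=0 F3=2; commitIndex=2
Op 4: append 2 -> log_len=5
Op 5: F3 acks idx 4 -> match: F0=0 F1=3 F2=0 F3=4; commitIndex=3
Op 6: F0 acks idx 2 -> match: F0=2 F1=3 F2=0 F3=4; commitIndex=3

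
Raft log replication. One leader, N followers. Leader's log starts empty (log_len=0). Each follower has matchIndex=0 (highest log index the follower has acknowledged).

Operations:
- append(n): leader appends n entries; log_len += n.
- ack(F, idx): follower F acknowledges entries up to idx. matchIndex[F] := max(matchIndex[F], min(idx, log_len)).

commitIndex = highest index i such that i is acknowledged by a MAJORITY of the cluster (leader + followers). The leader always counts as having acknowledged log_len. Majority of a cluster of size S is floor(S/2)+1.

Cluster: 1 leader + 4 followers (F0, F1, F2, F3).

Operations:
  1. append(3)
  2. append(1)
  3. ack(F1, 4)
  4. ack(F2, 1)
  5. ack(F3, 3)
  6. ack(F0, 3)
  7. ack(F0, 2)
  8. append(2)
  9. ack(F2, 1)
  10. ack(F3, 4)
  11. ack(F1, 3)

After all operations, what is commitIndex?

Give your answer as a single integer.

Answer: 4

Derivation:
Op 1: append 3 -> log_len=3
Op 2: append 1 -> log_len=4
Op 3: F1 acks idx 4 -> match: F0=0 F1=4 F2=0 F3=0; commitIndex=0
Op 4: F2 acks idx 1 -> match: F0=0 F1=4 F2=1 F3=0; commitIndex=1
Op 5: F3 acks idx 3 -> match: F0=0 F1=4 F2=1 F3=3; commitIndex=3
Op 6: F0 acks idx 3 -> match: F0=3 F1=4 F2=1 F3=3; commitIndex=3
Op 7: F0 acks idx 2 -> match: F0=3 F1=4 F2=1 F3=3; commitIndex=3
Op 8: append 2 -> log_len=6
Op 9: F2 acks idx 1 -> match: F0=3 F1=4 F2=1 F3=3; commitIndex=3
Op 10: F3 acks idx 4 -> match: F0=3 F1=4 F2=1 F3=4; commitIndex=4
Op 11: F1 acks idx 3 -> match: F0=3 F1=4 F2=1 F3=4; commitIndex=4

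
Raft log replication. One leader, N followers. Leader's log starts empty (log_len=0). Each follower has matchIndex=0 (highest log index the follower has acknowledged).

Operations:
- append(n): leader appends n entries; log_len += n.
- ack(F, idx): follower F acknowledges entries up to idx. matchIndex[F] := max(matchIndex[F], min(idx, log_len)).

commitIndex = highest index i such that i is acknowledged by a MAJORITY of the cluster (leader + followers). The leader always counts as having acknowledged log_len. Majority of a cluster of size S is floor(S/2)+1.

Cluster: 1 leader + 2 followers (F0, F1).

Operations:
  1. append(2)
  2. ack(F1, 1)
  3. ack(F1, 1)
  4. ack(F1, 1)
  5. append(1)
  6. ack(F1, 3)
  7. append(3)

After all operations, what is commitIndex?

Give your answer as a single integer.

Op 1: append 2 -> log_len=2
Op 2: F1 acks idx 1 -> match: F0=0 F1=1; commitIndex=1
Op 3: F1 acks idx 1 -> match: F0=0 F1=1; commitIndex=1
Op 4: F1 acks idx 1 -> match: F0=0 F1=1; commitIndex=1
Op 5: append 1 -> log_len=3
Op 6: F1 acks idx 3 -> match: F0=0 F1=3; commitIndex=3
Op 7: append 3 -> log_len=6

Answer: 3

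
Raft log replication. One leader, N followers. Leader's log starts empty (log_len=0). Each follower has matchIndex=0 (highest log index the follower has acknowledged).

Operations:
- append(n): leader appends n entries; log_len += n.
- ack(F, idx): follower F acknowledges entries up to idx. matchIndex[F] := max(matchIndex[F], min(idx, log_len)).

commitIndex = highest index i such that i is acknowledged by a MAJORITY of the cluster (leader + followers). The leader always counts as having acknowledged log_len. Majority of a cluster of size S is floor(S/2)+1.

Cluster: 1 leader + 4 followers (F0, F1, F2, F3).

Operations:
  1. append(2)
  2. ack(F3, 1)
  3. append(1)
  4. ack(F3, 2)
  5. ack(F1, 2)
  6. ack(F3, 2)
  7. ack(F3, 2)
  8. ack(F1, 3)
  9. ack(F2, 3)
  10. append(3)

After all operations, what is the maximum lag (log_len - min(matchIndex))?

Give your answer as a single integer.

Answer: 6

Derivation:
Op 1: append 2 -> log_len=2
Op 2: F3 acks idx 1 -> match: F0=0 F1=0 F2=0 F3=1; commitIndex=0
Op 3: append 1 -> log_len=3
Op 4: F3 acks idx 2 -> match: F0=0 F1=0 F2=0 F3=2; commitIndex=0
Op 5: F1 acks idx 2 -> match: F0=0 F1=2 F2=0 F3=2; commitIndex=2
Op 6: F3 acks idx 2 -> match: F0=0 F1=2 F2=0 F3=2; commitIndex=2
Op 7: F3 acks idx 2 -> match: F0=0 F1=2 F2=0 F3=2; commitIndex=2
Op 8: F1 acks idx 3 -> match: F0=0 F1=3 F2=0 F3=2; commitIndex=2
Op 9: F2 acks idx 3 -> match: F0=0 F1=3 F2=3 F3=2; commitIndex=3
Op 10: append 3 -> log_len=6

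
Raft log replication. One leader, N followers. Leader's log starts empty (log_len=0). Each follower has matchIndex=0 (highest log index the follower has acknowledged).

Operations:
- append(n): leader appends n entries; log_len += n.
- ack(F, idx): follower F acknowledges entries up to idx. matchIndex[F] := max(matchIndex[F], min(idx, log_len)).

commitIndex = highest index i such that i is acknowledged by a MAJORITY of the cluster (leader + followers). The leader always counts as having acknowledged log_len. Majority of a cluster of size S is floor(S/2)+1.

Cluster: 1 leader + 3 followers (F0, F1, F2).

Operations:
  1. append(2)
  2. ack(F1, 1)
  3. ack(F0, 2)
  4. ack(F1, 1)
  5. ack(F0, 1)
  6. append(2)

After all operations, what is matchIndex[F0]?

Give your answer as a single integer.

Answer: 2

Derivation:
Op 1: append 2 -> log_len=2
Op 2: F1 acks idx 1 -> match: F0=0 F1=1 F2=0; commitIndex=0
Op 3: F0 acks idx 2 -> match: F0=2 F1=1 F2=0; commitIndex=1
Op 4: F1 acks idx 1 -> match: F0=2 F1=1 F2=0; commitIndex=1
Op 5: F0 acks idx 1 -> match: F0=2 F1=1 F2=0; commitIndex=1
Op 6: append 2 -> log_len=4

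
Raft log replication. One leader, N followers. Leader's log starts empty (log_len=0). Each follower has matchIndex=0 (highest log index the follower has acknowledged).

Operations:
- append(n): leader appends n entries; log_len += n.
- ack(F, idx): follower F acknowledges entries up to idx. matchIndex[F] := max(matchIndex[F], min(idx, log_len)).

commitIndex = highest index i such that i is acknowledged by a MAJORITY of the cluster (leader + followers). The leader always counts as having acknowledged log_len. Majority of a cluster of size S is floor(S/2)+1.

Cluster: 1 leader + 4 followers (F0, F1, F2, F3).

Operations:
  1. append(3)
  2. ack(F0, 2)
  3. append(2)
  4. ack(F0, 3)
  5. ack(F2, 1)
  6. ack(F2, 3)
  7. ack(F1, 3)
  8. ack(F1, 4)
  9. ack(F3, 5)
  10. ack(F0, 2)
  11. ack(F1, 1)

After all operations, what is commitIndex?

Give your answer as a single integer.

Op 1: append 3 -> log_len=3
Op 2: F0 acks idx 2 -> match: F0=2 F1=0 F2=0 F3=0; commitIndex=0
Op 3: append 2 -> log_len=5
Op 4: F0 acks idx 3 -> match: F0=3 F1=0 F2=0 F3=0; commitIndex=0
Op 5: F2 acks idx 1 -> match: F0=3 F1=0 F2=1 F3=0; commitIndex=1
Op 6: F2 acks idx 3 -> match: F0=3 F1=0 F2=3 F3=0; commitIndex=3
Op 7: F1 acks idx 3 -> match: F0=3 F1=3 F2=3 F3=0; commitIndex=3
Op 8: F1 acks idx 4 -> match: F0=3 F1=4 F2=3 F3=0; commitIndex=3
Op 9: F3 acks idx 5 -> match: F0=3 F1=4 F2=3 F3=5; commitIndex=4
Op 10: F0 acks idx 2 -> match: F0=3 F1=4 F2=3 F3=5; commitIndex=4
Op 11: F1 acks idx 1 -> match: F0=3 F1=4 F2=3 F3=5; commitIndex=4

Answer: 4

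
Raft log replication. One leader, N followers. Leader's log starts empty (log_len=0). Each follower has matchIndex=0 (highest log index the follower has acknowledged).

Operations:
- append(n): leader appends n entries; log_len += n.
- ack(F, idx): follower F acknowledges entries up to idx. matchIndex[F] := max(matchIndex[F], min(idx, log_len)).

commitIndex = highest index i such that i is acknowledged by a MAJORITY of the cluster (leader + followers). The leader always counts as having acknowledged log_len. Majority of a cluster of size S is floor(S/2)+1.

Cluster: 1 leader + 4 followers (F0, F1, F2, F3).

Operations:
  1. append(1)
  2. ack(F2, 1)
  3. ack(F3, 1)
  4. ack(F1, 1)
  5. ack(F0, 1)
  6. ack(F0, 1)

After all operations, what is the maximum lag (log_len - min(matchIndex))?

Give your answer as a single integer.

Op 1: append 1 -> log_len=1
Op 2: F2 acks idx 1 -> match: F0=0 F1=0 F2=1 F3=0; commitIndex=0
Op 3: F3 acks idx 1 -> match: F0=0 F1=0 F2=1 F3=1; commitIndex=1
Op 4: F1 acks idx 1 -> match: F0=0 F1=1 F2=1 F3=1; commitIndex=1
Op 5: F0 acks idx 1 -> match: F0=1 F1=1 F2=1 F3=1; commitIndex=1
Op 6: F0 acks idx 1 -> match: F0=1 F1=1 F2=1 F3=1; commitIndex=1

Answer: 0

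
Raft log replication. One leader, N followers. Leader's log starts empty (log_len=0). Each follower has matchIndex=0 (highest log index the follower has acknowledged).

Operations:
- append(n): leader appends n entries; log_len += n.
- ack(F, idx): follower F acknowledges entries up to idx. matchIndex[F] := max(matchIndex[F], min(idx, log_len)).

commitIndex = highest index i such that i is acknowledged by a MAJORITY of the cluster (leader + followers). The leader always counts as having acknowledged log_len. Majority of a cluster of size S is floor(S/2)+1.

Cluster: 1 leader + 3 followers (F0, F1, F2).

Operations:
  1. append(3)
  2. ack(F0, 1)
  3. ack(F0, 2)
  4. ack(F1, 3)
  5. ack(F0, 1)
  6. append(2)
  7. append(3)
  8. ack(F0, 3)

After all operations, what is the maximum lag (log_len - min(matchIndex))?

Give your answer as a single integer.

Op 1: append 3 -> log_len=3
Op 2: F0 acks idx 1 -> match: F0=1 F1=0 F2=0; commitIndex=0
Op 3: F0 acks idx 2 -> match: F0=2 F1=0 F2=0; commitIndex=0
Op 4: F1 acks idx 3 -> match: F0=2 F1=3 F2=0; commitIndex=2
Op 5: F0 acks idx 1 -> match: F0=2 F1=3 F2=0; commitIndex=2
Op 6: append 2 -> log_len=5
Op 7: append 3 -> log_len=8
Op 8: F0 acks idx 3 -> match: F0=3 F1=3 F2=0; commitIndex=3

Answer: 8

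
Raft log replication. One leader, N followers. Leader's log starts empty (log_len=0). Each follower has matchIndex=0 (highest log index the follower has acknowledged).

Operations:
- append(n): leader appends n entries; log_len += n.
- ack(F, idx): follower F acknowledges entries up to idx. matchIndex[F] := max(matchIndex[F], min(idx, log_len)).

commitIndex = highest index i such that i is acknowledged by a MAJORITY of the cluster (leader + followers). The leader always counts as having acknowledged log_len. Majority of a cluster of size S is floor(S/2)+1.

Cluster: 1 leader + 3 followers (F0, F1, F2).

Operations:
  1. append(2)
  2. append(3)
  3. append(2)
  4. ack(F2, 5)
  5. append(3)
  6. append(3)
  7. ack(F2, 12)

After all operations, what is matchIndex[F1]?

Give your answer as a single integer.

Op 1: append 2 -> log_len=2
Op 2: append 3 -> log_len=5
Op 3: append 2 -> log_len=7
Op 4: F2 acks idx 5 -> match: F0=0 F1=0 F2=5; commitIndex=0
Op 5: append 3 -> log_len=10
Op 6: append 3 -> log_len=13
Op 7: F2 acks idx 12 -> match: F0=0 F1=0 F2=12; commitIndex=0

Answer: 0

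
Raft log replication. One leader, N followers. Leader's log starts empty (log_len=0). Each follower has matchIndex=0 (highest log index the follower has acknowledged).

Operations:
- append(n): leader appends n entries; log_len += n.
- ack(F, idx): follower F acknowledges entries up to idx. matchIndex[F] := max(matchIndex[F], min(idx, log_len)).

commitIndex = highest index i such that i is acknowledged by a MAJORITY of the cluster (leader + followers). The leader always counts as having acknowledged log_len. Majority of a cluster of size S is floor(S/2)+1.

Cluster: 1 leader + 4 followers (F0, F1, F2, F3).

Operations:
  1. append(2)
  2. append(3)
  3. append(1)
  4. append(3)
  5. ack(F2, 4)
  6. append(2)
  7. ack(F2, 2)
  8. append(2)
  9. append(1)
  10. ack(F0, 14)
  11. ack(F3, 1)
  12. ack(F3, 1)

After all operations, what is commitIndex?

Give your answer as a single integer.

Op 1: append 2 -> log_len=2
Op 2: append 3 -> log_len=5
Op 3: append 1 -> log_len=6
Op 4: append 3 -> log_len=9
Op 5: F2 acks idx 4 -> match: F0=0 F1=0 F2=4 F3=0; commitIndex=0
Op 6: append 2 -> log_len=11
Op 7: F2 acks idx 2 -> match: F0=0 F1=0 F2=4 F3=0; commitIndex=0
Op 8: append 2 -> log_len=13
Op 9: append 1 -> log_len=14
Op 10: F0 acks idx 14 -> match: F0=14 F1=0 F2=4 F3=0; commitIndex=4
Op 11: F3 acks idx 1 -> match: F0=14 F1=0 F2=4 F3=1; commitIndex=4
Op 12: F3 acks idx 1 -> match: F0=14 F1=0 F2=4 F3=1; commitIndex=4

Answer: 4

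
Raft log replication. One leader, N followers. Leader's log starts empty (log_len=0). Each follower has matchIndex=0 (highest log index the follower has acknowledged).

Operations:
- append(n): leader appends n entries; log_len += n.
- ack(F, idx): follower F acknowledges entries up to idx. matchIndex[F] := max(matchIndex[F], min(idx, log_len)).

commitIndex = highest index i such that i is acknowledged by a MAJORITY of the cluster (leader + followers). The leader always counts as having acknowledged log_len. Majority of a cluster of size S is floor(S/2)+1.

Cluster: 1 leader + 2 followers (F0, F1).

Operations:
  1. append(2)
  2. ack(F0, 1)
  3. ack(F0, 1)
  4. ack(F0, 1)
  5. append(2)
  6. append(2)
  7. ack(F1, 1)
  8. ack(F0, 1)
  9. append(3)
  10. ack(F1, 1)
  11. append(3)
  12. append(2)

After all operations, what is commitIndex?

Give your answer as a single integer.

Answer: 1

Derivation:
Op 1: append 2 -> log_len=2
Op 2: F0 acks idx 1 -> match: F0=1 F1=0; commitIndex=1
Op 3: F0 acks idx 1 -> match: F0=1 F1=0; commitIndex=1
Op 4: F0 acks idx 1 -> match: F0=1 F1=0; commitIndex=1
Op 5: append 2 -> log_len=4
Op 6: append 2 -> log_len=6
Op 7: F1 acks idx 1 -> match: F0=1 F1=1; commitIndex=1
Op 8: F0 acks idx 1 -> match: F0=1 F1=1; commitIndex=1
Op 9: append 3 -> log_len=9
Op 10: F1 acks idx 1 -> match: F0=1 F1=1; commitIndex=1
Op 11: append 3 -> log_len=12
Op 12: append 2 -> log_len=14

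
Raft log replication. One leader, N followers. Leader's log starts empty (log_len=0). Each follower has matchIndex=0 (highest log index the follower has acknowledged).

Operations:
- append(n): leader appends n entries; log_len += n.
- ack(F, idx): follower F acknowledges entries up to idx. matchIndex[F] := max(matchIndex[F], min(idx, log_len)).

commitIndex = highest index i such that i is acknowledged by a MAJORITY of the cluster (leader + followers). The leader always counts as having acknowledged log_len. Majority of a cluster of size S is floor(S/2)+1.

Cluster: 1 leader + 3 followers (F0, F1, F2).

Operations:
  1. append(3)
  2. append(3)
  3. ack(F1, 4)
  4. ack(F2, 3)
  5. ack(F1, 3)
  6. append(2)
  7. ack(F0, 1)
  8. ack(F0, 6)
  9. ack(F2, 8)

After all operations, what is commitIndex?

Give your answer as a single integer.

Answer: 6

Derivation:
Op 1: append 3 -> log_len=3
Op 2: append 3 -> log_len=6
Op 3: F1 acks idx 4 -> match: F0=0 F1=4 F2=0; commitIndex=0
Op 4: F2 acks idx 3 -> match: F0=0 F1=4 F2=3; commitIndex=3
Op 5: F1 acks idx 3 -> match: F0=0 F1=4 F2=3; commitIndex=3
Op 6: append 2 -> log_len=8
Op 7: F0 acks idx 1 -> match: F0=1 F1=4 F2=3; commitIndex=3
Op 8: F0 acks idx 6 -> match: F0=6 F1=4 F2=3; commitIndex=4
Op 9: F2 acks idx 8 -> match: F0=6 F1=4 F2=8; commitIndex=6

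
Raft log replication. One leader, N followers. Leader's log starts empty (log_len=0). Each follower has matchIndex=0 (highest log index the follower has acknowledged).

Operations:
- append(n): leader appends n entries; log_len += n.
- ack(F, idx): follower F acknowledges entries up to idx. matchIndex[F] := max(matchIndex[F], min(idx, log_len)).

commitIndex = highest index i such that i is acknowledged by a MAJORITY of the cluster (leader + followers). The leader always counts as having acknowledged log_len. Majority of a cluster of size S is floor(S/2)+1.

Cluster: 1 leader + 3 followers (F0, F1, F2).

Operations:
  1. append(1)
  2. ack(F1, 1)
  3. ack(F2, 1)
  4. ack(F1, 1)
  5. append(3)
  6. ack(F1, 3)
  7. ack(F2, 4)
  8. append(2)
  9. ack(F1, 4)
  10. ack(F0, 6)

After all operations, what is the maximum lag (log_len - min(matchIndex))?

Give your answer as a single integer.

Op 1: append 1 -> log_len=1
Op 2: F1 acks idx 1 -> match: F0=0 F1=1 F2=0; commitIndex=0
Op 3: F2 acks idx 1 -> match: F0=0 F1=1 F2=1; commitIndex=1
Op 4: F1 acks idx 1 -> match: F0=0 F1=1 F2=1; commitIndex=1
Op 5: append 3 -> log_len=4
Op 6: F1 acks idx 3 -> match: F0=0 F1=3 F2=1; commitIndex=1
Op 7: F2 acks idx 4 -> match: F0=0 F1=3 F2=4; commitIndex=3
Op 8: append 2 -> log_len=6
Op 9: F1 acks idx 4 -> match: F0=0 F1=4 F2=4; commitIndex=4
Op 10: F0 acks idx 6 -> match: F0=6 F1=4 F2=4; commitIndex=4

Answer: 2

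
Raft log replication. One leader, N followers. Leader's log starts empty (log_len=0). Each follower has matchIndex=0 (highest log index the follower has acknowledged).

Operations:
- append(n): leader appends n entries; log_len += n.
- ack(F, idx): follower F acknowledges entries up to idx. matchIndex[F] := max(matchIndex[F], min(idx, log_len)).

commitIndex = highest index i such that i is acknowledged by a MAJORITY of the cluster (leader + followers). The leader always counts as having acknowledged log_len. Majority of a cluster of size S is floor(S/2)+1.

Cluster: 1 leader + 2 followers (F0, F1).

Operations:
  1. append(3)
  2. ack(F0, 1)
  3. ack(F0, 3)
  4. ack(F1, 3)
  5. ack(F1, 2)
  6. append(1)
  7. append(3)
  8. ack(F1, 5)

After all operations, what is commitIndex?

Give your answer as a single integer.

Op 1: append 3 -> log_len=3
Op 2: F0 acks idx 1 -> match: F0=1 F1=0; commitIndex=1
Op 3: F0 acks idx 3 -> match: F0=3 F1=0; commitIndex=3
Op 4: F1 acks idx 3 -> match: F0=3 F1=3; commitIndex=3
Op 5: F1 acks idx 2 -> match: F0=3 F1=3; commitIndex=3
Op 6: append 1 -> log_len=4
Op 7: append 3 -> log_len=7
Op 8: F1 acks idx 5 -> match: F0=3 F1=5; commitIndex=5

Answer: 5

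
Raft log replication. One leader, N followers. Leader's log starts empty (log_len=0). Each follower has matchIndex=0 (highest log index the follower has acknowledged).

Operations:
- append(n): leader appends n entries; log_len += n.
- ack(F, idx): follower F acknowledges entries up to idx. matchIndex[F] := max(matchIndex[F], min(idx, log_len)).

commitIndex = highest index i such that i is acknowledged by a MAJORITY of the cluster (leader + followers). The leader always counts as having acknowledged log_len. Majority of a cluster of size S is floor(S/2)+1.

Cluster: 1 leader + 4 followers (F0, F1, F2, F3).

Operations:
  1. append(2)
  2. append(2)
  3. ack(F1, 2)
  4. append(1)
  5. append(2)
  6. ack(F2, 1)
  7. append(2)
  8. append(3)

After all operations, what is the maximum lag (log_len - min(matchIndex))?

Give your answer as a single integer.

Op 1: append 2 -> log_len=2
Op 2: append 2 -> log_len=4
Op 3: F1 acks idx 2 -> match: F0=0 F1=2 F2=0 F3=0; commitIndex=0
Op 4: append 1 -> log_len=5
Op 5: append 2 -> log_len=7
Op 6: F2 acks idx 1 -> match: F0=0 F1=2 F2=1 F3=0; commitIndex=1
Op 7: append 2 -> log_len=9
Op 8: append 3 -> log_len=12

Answer: 12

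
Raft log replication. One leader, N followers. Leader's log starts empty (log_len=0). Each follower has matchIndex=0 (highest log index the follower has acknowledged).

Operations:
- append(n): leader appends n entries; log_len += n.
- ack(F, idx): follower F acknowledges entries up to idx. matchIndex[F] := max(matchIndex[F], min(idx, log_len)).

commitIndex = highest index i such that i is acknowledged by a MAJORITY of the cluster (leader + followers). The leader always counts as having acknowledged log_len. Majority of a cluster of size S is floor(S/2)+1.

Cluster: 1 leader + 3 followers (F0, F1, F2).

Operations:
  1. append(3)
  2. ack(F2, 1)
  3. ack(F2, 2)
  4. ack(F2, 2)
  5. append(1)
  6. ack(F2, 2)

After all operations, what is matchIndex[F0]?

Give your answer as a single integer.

Answer: 0

Derivation:
Op 1: append 3 -> log_len=3
Op 2: F2 acks idx 1 -> match: F0=0 F1=0 F2=1; commitIndex=0
Op 3: F2 acks idx 2 -> match: F0=0 F1=0 F2=2; commitIndex=0
Op 4: F2 acks idx 2 -> match: F0=0 F1=0 F2=2; commitIndex=0
Op 5: append 1 -> log_len=4
Op 6: F2 acks idx 2 -> match: F0=0 F1=0 F2=2; commitIndex=0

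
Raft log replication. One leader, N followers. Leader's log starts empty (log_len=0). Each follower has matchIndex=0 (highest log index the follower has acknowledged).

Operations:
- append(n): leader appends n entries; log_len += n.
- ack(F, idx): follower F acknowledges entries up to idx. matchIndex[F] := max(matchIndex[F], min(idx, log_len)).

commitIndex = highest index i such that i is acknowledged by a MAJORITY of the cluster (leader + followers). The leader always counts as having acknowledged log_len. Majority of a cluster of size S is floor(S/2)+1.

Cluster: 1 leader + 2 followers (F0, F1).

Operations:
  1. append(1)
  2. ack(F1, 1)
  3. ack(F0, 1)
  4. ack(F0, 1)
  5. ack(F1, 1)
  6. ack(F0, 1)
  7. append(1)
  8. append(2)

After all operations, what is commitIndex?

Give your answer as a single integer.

Op 1: append 1 -> log_len=1
Op 2: F1 acks idx 1 -> match: F0=0 F1=1; commitIndex=1
Op 3: F0 acks idx 1 -> match: F0=1 F1=1; commitIndex=1
Op 4: F0 acks idx 1 -> match: F0=1 F1=1; commitIndex=1
Op 5: F1 acks idx 1 -> match: F0=1 F1=1; commitIndex=1
Op 6: F0 acks idx 1 -> match: F0=1 F1=1; commitIndex=1
Op 7: append 1 -> log_len=2
Op 8: append 2 -> log_len=4

Answer: 1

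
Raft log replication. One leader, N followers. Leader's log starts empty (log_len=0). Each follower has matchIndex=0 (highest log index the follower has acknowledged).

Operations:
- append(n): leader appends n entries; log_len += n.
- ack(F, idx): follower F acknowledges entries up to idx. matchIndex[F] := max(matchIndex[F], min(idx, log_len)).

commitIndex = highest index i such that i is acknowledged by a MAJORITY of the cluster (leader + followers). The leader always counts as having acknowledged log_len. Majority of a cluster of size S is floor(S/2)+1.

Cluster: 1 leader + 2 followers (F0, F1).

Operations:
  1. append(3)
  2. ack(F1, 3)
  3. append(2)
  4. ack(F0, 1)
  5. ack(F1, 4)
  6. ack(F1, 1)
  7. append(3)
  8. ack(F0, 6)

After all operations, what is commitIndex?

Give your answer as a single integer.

Answer: 6

Derivation:
Op 1: append 3 -> log_len=3
Op 2: F1 acks idx 3 -> match: F0=0 F1=3; commitIndex=3
Op 3: append 2 -> log_len=5
Op 4: F0 acks idx 1 -> match: F0=1 F1=3; commitIndex=3
Op 5: F1 acks idx 4 -> match: F0=1 F1=4; commitIndex=4
Op 6: F1 acks idx 1 -> match: F0=1 F1=4; commitIndex=4
Op 7: append 3 -> log_len=8
Op 8: F0 acks idx 6 -> match: F0=6 F1=4; commitIndex=6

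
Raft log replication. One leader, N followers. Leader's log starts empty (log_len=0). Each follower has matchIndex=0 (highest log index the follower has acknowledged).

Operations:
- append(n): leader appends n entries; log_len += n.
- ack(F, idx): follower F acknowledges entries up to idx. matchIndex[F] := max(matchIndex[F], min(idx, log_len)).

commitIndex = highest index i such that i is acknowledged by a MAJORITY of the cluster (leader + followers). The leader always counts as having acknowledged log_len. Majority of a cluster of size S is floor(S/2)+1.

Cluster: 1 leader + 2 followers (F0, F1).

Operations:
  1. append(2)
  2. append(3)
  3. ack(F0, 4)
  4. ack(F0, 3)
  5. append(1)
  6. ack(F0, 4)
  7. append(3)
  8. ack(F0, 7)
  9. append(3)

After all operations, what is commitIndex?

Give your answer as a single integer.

Op 1: append 2 -> log_len=2
Op 2: append 3 -> log_len=5
Op 3: F0 acks idx 4 -> match: F0=4 F1=0; commitIndex=4
Op 4: F0 acks idx 3 -> match: F0=4 F1=0; commitIndex=4
Op 5: append 1 -> log_len=6
Op 6: F0 acks idx 4 -> match: F0=4 F1=0; commitIndex=4
Op 7: append 3 -> log_len=9
Op 8: F0 acks idx 7 -> match: F0=7 F1=0; commitIndex=7
Op 9: append 3 -> log_len=12

Answer: 7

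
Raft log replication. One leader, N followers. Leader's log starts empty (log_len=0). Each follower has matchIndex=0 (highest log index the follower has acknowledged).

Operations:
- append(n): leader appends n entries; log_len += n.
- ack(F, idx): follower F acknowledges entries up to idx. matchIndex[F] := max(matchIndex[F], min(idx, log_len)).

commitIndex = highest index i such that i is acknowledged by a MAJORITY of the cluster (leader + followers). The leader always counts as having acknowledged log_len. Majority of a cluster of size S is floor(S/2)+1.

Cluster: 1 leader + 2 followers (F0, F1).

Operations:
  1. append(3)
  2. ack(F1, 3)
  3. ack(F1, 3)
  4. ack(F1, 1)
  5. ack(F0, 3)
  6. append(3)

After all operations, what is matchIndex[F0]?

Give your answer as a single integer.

Op 1: append 3 -> log_len=3
Op 2: F1 acks idx 3 -> match: F0=0 F1=3; commitIndex=3
Op 3: F1 acks idx 3 -> match: F0=0 F1=3; commitIndex=3
Op 4: F1 acks idx 1 -> match: F0=0 F1=3; commitIndex=3
Op 5: F0 acks idx 3 -> match: F0=3 F1=3; commitIndex=3
Op 6: append 3 -> log_len=6

Answer: 3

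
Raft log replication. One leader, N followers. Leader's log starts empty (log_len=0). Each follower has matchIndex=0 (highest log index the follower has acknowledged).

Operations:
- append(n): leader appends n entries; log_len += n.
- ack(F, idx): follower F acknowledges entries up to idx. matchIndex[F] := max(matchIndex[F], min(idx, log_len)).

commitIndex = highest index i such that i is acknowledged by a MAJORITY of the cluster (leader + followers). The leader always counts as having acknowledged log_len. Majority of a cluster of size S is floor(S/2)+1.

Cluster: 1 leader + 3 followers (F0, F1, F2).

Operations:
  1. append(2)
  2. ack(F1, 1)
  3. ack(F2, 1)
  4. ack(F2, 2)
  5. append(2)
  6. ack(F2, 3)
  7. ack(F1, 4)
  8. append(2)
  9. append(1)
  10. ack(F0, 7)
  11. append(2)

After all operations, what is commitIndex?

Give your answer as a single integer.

Answer: 4

Derivation:
Op 1: append 2 -> log_len=2
Op 2: F1 acks idx 1 -> match: F0=0 F1=1 F2=0; commitIndex=0
Op 3: F2 acks idx 1 -> match: F0=0 F1=1 F2=1; commitIndex=1
Op 4: F2 acks idx 2 -> match: F0=0 F1=1 F2=2; commitIndex=1
Op 5: append 2 -> log_len=4
Op 6: F2 acks idx 3 -> match: F0=0 F1=1 F2=3; commitIndex=1
Op 7: F1 acks idx 4 -> match: F0=0 F1=4 F2=3; commitIndex=3
Op 8: append 2 -> log_len=6
Op 9: append 1 -> log_len=7
Op 10: F0 acks idx 7 -> match: F0=7 F1=4 F2=3; commitIndex=4
Op 11: append 2 -> log_len=9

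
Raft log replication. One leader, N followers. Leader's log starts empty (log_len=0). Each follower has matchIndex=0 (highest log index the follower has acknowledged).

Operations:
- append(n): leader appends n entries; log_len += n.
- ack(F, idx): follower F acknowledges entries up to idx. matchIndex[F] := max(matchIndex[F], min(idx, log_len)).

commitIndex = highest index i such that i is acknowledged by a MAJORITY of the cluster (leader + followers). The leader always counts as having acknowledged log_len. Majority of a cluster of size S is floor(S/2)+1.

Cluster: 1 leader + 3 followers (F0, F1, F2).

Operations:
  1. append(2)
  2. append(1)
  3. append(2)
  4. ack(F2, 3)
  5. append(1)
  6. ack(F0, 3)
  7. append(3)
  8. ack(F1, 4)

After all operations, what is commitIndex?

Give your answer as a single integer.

Answer: 3

Derivation:
Op 1: append 2 -> log_len=2
Op 2: append 1 -> log_len=3
Op 3: append 2 -> log_len=5
Op 4: F2 acks idx 3 -> match: F0=0 F1=0 F2=3; commitIndex=0
Op 5: append 1 -> log_len=6
Op 6: F0 acks idx 3 -> match: F0=3 F1=0 F2=3; commitIndex=3
Op 7: append 3 -> log_len=9
Op 8: F1 acks idx 4 -> match: F0=3 F1=4 F2=3; commitIndex=3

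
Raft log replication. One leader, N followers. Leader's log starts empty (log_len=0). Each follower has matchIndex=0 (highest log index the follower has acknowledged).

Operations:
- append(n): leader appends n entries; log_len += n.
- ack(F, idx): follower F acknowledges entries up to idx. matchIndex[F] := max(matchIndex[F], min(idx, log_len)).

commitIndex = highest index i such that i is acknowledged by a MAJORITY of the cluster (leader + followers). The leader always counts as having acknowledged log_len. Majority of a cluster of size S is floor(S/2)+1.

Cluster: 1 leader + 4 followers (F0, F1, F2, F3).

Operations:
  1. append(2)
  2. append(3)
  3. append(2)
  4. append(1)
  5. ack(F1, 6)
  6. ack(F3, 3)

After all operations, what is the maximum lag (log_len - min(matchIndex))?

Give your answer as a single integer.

Answer: 8

Derivation:
Op 1: append 2 -> log_len=2
Op 2: append 3 -> log_len=5
Op 3: append 2 -> log_len=7
Op 4: append 1 -> log_len=8
Op 5: F1 acks idx 6 -> match: F0=0 F1=6 F2=0 F3=0; commitIndex=0
Op 6: F3 acks idx 3 -> match: F0=0 F1=6 F2=0 F3=3; commitIndex=3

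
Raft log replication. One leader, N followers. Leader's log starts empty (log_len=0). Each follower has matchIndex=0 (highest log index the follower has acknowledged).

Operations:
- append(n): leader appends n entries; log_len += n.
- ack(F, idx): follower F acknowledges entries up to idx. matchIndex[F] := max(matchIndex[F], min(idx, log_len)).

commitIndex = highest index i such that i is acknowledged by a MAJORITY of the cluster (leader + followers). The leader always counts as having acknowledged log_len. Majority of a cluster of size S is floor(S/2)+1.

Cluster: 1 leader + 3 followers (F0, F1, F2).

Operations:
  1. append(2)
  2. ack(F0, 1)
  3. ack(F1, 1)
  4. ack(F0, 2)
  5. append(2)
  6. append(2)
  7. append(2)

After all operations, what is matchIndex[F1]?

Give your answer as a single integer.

Op 1: append 2 -> log_len=2
Op 2: F0 acks idx 1 -> match: F0=1 F1=0 F2=0; commitIndex=0
Op 3: F1 acks idx 1 -> match: F0=1 F1=1 F2=0; commitIndex=1
Op 4: F0 acks idx 2 -> match: F0=2 F1=1 F2=0; commitIndex=1
Op 5: append 2 -> log_len=4
Op 6: append 2 -> log_len=6
Op 7: append 2 -> log_len=8

Answer: 1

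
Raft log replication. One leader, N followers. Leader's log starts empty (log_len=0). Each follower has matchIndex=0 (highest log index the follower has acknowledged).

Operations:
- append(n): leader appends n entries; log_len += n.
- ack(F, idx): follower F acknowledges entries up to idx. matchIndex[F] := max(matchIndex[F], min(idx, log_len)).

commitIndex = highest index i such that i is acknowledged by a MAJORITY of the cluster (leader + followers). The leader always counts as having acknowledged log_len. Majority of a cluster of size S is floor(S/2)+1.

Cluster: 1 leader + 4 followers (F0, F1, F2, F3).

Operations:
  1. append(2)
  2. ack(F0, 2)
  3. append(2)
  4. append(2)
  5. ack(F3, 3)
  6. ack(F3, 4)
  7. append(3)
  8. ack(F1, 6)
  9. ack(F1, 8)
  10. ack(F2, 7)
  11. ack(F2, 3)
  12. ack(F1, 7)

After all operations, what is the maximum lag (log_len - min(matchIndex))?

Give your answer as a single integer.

Op 1: append 2 -> log_len=2
Op 2: F0 acks idx 2 -> match: F0=2 F1=0 F2=0 F3=0; commitIndex=0
Op 3: append 2 -> log_len=4
Op 4: append 2 -> log_len=6
Op 5: F3 acks idx 3 -> match: F0=2 F1=0 F2=0 F3=3; commitIndex=2
Op 6: F3 acks idx 4 -> match: F0=2 F1=0 F2=0 F3=4; commitIndex=2
Op 7: append 3 -> log_len=9
Op 8: F1 acks idx 6 -> match: F0=2 F1=6 F2=0 F3=4; commitIndex=4
Op 9: F1 acks idx 8 -> match: F0=2 F1=8 F2=0 F3=4; commitIndex=4
Op 10: F2 acks idx 7 -> match: F0=2 F1=8 F2=7 F3=4; commitIndex=7
Op 11: F2 acks idx 3 -> match: F0=2 F1=8 F2=7 F3=4; commitIndex=7
Op 12: F1 acks idx 7 -> match: F0=2 F1=8 F2=7 F3=4; commitIndex=7

Answer: 7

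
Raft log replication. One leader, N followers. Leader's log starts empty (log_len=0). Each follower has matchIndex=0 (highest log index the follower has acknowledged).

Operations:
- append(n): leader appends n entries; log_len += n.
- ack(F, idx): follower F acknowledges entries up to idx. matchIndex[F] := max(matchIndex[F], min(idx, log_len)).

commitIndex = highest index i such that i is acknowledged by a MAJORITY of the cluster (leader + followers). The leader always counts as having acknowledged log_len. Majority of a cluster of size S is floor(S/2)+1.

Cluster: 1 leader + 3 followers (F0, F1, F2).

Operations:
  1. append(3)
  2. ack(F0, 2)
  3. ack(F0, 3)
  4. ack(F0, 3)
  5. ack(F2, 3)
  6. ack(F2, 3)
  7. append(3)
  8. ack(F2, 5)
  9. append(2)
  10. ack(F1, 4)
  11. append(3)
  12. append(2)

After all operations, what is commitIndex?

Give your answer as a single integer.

Answer: 4

Derivation:
Op 1: append 3 -> log_len=3
Op 2: F0 acks idx 2 -> match: F0=2 F1=0 F2=0; commitIndex=0
Op 3: F0 acks idx 3 -> match: F0=3 F1=0 F2=0; commitIndex=0
Op 4: F0 acks idx 3 -> match: F0=3 F1=0 F2=0; commitIndex=0
Op 5: F2 acks idx 3 -> match: F0=3 F1=0 F2=3; commitIndex=3
Op 6: F2 acks idx 3 -> match: F0=3 F1=0 F2=3; commitIndex=3
Op 7: append 3 -> log_len=6
Op 8: F2 acks idx 5 -> match: F0=3 F1=0 F2=5; commitIndex=3
Op 9: append 2 -> log_len=8
Op 10: F1 acks idx 4 -> match: F0=3 F1=4 F2=5; commitIndex=4
Op 11: append 3 -> log_len=11
Op 12: append 2 -> log_len=13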